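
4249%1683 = 883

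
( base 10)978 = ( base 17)369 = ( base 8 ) 1722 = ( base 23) 1JC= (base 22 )20a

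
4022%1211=389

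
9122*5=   45610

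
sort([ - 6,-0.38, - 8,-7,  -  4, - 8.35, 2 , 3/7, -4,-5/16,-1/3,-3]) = [ - 8.35,  -  8, - 7, - 6, - 4, - 4,-3,-0.38, - 1/3,-5/16,3/7,2]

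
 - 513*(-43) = 22059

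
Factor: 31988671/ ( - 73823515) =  - 5^(  -  1)*11^1*13^1*163^ (  -  1 )*239^(-1)*379^ ( - 1)*223697^1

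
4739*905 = 4288795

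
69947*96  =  6714912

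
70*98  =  6860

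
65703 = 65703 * 1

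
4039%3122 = 917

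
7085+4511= 11596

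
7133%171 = 122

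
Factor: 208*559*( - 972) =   -  113016384 = - 2^6*3^5*13^2*43^1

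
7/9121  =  1/1303 = 0.00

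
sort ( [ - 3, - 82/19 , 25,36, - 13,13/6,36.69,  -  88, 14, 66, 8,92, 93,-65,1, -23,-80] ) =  [ - 88, - 80,-65, - 23,-13,  -  82/19, - 3,1,13/6, 8, 14,25, 36,36.69,66,92,93]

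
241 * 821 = 197861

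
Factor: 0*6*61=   0^1 = 0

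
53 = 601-548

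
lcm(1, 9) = 9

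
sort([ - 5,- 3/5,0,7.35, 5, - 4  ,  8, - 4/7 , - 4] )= [ - 5,-4, - 4, - 3/5 ,  -  4/7,0, 5, 7.35 , 8 ] 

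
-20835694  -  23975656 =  - 44811350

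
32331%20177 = 12154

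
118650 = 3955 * 30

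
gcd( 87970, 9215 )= 95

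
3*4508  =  13524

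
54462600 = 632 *86175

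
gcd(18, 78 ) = 6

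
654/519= 218/173 = 1.26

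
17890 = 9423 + 8467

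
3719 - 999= 2720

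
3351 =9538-6187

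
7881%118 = 93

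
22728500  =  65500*347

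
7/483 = 1/69 = 0.01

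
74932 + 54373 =129305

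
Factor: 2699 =2699^1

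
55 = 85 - 30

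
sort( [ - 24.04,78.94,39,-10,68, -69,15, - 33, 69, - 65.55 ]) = [ - 69,-65.55, - 33,-24.04, - 10, 15,39,68, 69, 78.94 ]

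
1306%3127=1306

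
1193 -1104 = 89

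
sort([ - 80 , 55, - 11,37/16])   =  [  -  80 , - 11, 37/16, 55 ]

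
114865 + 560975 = 675840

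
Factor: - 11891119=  - 11891119^1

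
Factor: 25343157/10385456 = 2^( - 4)*3^1  *  7^1*37^( - 1 ) *53^( - 1) * 307^1 * 331^( - 1)*3931^1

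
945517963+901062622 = 1846580585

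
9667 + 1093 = 10760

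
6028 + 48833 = 54861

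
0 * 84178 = 0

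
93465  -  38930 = 54535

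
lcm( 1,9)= 9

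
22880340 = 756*30265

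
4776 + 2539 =7315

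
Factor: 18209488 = 2^4* 11^1*157^1*659^1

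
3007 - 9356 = - 6349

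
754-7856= - 7102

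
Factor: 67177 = 11^1*31^1*197^1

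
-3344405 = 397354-3741759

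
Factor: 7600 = 2^4*5^2*19^1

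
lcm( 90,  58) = 2610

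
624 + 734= 1358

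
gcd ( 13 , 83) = 1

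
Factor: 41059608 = 2^3*3^1*19^1*127^1 * 709^1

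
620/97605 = 124/19521= 0.01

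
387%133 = 121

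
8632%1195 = 267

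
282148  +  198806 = 480954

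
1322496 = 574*2304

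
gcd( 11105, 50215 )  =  5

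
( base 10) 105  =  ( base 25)45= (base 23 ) 4d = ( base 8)151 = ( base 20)55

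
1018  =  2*509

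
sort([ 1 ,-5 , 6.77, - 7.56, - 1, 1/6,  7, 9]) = [ - 7.56,- 5, - 1 , 1/6,1, 6.77  ,  7,9 ]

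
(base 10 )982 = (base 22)20e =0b1111010110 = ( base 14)502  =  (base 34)SU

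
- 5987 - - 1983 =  - 4004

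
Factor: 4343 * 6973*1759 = 53269096901 = 19^1*43^1 * 101^1*367^1*1759^1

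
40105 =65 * 617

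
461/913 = 461/913= 0.50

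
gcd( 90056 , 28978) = 2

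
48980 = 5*9796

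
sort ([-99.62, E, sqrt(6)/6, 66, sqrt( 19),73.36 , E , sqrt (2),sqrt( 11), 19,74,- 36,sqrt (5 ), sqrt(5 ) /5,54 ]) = [ - 99.62, - 36,sqrt( 6)/6, sqrt( 5)/5, sqrt( 2),  sqrt( 5 ), E,E,sqrt (11), sqrt(19 ),19, 54,66,73.36,  74 ] 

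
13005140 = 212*61345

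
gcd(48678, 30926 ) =14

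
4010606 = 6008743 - 1998137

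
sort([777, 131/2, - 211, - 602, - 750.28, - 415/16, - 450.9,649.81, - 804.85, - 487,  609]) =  [ - 804.85, - 750.28,-602,-487, - 450.9, - 211, - 415/16, 131/2, 609,649.81,777 ]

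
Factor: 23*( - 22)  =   - 2^1* 11^1*  23^1 = -  506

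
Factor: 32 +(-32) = 0 = 0^1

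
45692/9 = 5076+8/9  =  5076.89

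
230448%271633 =230448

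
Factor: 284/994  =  2/7 = 2^1*7^( - 1 )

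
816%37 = 2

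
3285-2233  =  1052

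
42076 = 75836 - 33760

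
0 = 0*6031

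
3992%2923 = 1069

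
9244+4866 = 14110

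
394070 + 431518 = 825588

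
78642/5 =15728 + 2/5 = 15728.40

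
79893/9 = 8877  =  8877.00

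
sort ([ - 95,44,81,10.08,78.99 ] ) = [ - 95,10.08  ,  44,78.99 , 81] 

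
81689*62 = 5064718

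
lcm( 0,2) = 0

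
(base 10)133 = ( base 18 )77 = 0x85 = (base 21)67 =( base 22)61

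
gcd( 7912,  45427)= 1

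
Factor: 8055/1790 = 9/2 = 2^( - 1 ) * 3^2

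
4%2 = 0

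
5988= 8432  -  2444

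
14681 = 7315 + 7366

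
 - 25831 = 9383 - 35214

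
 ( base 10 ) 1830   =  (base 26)2IA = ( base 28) 29A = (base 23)3ad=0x726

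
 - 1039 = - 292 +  - 747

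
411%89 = 55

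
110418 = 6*18403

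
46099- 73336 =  - 27237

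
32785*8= 262280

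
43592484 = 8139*5356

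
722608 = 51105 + 671503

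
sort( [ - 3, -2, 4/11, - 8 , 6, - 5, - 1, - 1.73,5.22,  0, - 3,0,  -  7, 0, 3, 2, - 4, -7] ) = [ - 8, - 7,-7, -5,-4,- 3, - 3, - 2, - 1.73,- 1,  0, 0,  0,  4/11, 2, 3, 5.22  ,  6] 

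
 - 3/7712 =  - 1 + 7709/7712 = -0.00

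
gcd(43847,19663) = 1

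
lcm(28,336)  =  336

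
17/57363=17/57363=0.00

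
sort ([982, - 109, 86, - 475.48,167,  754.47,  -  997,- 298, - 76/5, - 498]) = [- 997,-498, - 475.48, - 298, - 109 , - 76/5, 86, 167, 754.47, 982]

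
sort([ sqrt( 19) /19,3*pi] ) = [sqrt ( 19 )/19, 3*pi ]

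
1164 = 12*97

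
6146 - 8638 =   -  2492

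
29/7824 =29/7824 = 0.00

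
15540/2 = 7770 = 7770.00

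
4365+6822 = 11187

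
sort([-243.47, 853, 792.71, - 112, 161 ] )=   [-243.47, - 112, 161,792.71, 853]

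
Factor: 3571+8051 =11622  =  2^1*3^1*13^1*149^1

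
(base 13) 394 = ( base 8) 1164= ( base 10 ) 628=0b1001110100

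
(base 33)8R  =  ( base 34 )8j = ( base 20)EB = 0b100100011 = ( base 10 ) 291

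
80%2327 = 80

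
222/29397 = 74/9799 = 0.01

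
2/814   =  1/407 = 0.00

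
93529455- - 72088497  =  165617952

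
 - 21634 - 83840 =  - 105474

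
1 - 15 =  - 14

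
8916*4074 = 36323784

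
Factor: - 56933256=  - 2^3*3^1*41^1 * 57859^1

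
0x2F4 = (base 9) 1030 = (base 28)R0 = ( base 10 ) 756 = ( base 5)11011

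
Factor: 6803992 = 2^3*13^1*65423^1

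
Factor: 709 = 709^1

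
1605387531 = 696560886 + 908826645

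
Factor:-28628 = -2^2*17^1*421^1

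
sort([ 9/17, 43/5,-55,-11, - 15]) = [-55,-15, - 11,9/17, 43/5 ]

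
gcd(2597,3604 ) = 53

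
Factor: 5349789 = 3^2*594421^1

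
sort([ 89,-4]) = [-4, 89]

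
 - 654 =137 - 791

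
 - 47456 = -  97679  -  -50223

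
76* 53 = 4028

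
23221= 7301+15920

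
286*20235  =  5787210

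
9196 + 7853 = 17049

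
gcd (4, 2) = 2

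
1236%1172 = 64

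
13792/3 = 13792/3 =4597.33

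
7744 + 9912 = 17656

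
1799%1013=786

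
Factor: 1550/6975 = 2/9= 2^1*3^( - 2)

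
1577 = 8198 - 6621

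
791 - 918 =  - 127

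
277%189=88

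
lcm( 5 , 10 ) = 10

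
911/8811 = 911/8811 = 0.10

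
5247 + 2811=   8058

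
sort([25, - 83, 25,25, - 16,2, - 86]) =[ - 86, - 83, - 16 , 2,  25,25, 25 ]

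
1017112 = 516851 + 500261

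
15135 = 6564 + 8571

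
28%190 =28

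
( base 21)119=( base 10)471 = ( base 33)E9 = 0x1d7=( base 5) 3341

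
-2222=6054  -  8276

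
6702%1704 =1590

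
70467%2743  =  1892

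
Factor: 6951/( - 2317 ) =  - 3 = -3^1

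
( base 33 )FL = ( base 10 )516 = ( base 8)1004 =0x204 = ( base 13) 309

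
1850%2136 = 1850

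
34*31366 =1066444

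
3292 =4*823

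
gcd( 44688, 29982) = 114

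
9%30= 9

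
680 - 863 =-183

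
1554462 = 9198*169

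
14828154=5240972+9587182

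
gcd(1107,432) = 27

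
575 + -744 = -169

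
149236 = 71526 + 77710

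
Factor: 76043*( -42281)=-11^1*31^1* 223^1*42281^1 = - 3215174083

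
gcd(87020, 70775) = 95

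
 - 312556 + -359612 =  -672168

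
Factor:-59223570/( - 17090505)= 2^1*3^(  -  1)*7^1*19^1*587^ ( - 1 )*647^(  -  1 )*14843^1 = 3948238/1139367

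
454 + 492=946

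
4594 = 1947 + 2647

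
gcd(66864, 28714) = 14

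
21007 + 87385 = 108392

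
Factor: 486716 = 2^2*271^1*449^1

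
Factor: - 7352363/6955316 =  - 2^( -2)*31^1*757^(-1 )*2297^( -1 )*237173^1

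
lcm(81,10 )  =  810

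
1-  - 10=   11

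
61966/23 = 2694  +  4/23 = 2694.17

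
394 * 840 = 330960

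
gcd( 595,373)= 1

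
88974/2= 44487 = 44487.00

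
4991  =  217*23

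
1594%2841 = 1594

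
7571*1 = 7571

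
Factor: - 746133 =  - 3^1*73^1*3407^1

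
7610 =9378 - 1768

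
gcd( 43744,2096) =16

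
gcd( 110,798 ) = 2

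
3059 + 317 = 3376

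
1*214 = 214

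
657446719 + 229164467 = 886611186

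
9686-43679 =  - 33993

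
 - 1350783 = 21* (  -  64323 )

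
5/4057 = 5/4057 = 0.00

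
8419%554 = 109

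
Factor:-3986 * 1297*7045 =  -36421536890 = - 2^1*5^1*1297^1* 1409^1 * 1993^1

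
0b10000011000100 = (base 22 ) H76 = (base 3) 102111200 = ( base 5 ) 232023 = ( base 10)8388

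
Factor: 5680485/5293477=3^2*5^1 * 7^(  -  1 )*17^( - 1)*44483^( - 1)*126233^1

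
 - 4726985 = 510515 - 5237500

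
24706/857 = 28 + 710/857 = 28.83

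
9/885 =3/295 = 0.01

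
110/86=55/43  =  1.28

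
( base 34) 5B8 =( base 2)1100000010010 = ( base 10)6162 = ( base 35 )512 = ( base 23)bel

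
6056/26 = 3028/13 = 232.92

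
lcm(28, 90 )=1260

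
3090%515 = 0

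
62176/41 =62176/41 = 1516.49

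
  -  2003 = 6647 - 8650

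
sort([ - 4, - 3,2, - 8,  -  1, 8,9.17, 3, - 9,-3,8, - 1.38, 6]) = [ - 9, - 8, - 4, - 3, - 3,  -  1.38,-1,2,  3, 6, 8, 8,9.17]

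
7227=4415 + 2812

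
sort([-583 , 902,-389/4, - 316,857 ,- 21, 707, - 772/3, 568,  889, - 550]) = [ - 583 ,- 550 , - 316, - 772/3, - 389/4, - 21,568,707 , 857 , 889,  902]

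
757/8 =94  +  5/8 = 94.62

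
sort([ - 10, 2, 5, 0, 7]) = [ - 10,0, 2, 5,7] 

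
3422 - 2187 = 1235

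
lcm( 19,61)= 1159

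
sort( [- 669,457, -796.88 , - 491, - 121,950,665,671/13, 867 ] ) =[ - 796.88,-669, - 491, - 121, 671/13 , 457, 665,867, 950 ]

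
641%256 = 129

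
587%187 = 26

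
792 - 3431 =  - 2639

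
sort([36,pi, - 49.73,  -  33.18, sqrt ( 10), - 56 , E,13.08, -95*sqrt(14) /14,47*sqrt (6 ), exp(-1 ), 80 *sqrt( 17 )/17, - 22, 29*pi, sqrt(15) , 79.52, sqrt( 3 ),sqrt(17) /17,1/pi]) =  [  -  56, - 49.73, - 33.18,  -  95*sqrt( 14)/14,  -  22 , sqrt(17 )/17,1/pi, exp( - 1 ), sqrt( 3), E, pi, sqrt( 10), sqrt(15)  ,  13.08,  80*sqrt ( 17 )/17,36, 79.52,29*pi, 47*sqrt ( 6) ] 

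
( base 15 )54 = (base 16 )4F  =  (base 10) 79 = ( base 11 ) 72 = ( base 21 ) 3G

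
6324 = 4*1581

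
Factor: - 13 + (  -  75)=-88 = - 2^3 *11^1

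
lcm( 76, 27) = 2052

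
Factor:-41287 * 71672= -2959121864 = - 2^3* 17^2*19^1*31^1*41^1*53^1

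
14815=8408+6407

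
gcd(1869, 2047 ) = 89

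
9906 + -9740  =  166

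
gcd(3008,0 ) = 3008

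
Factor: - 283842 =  - 2^1*3^2*  13^1*1213^1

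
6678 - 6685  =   -7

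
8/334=4/167= 0.02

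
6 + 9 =15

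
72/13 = 5 + 7/13 = 5.54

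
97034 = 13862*7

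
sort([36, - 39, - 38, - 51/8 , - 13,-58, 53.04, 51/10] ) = [-58, - 39,-38,-13,-51/8,51/10,36,53.04 ]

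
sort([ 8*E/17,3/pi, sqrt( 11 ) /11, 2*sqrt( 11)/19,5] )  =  [ sqrt(11) /11, 2*sqrt (11)/19,3/pi,8 *E/17,5 ] 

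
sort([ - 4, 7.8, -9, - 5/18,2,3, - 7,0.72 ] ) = [ - 9  , - 7, - 4,  -  5/18,0.72,2,  3,7.8]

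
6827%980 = 947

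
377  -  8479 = - 8102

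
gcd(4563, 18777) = 3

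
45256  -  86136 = - 40880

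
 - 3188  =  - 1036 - 2152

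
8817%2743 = 588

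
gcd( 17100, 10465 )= 5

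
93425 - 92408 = 1017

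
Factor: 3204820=2^2*5^1*23^1*6967^1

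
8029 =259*31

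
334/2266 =167/1133 = 0.15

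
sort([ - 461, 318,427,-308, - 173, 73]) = [ - 461, - 308, - 173,73, 318,427 ]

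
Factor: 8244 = 2^2*3^2* 229^1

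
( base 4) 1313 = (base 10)119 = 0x77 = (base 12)9b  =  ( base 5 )434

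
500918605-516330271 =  - 15411666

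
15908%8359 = 7549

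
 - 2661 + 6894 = 4233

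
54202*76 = 4119352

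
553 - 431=122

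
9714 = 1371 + 8343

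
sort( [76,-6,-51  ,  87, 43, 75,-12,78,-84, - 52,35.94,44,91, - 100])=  [ - 100,-84, - 52,-51, - 12, - 6, 35.94,43,44, 75,76, 78 , 87, 91]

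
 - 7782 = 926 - 8708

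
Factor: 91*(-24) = -2^3* 3^1*7^1 * 13^1 = - 2184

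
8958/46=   4479/23= 194.74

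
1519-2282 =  - 763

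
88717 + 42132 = 130849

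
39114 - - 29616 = 68730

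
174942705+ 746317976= 921260681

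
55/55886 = 55/55886 = 0.00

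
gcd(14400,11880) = 360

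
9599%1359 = 86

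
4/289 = 4/289 =0.01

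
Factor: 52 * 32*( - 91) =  - 2^7*7^1 * 13^2=- 151424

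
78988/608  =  19747/152 = 129.91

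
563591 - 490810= 72781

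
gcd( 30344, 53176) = 8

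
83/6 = 13 + 5/6 = 13.83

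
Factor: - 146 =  - 2^1*73^1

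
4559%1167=1058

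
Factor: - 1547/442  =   - 2^( - 1 ) * 7^1 = - 7/2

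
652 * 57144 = 37257888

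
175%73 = 29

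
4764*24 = 114336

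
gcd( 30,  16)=2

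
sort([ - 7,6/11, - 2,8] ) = [ - 7, - 2,6/11,8]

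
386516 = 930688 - 544172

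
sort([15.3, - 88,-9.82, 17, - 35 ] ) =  [ - 88,  -  35, - 9.82 , 15.3, 17 ]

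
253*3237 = 818961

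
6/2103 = 2/701 =0.00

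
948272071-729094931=219177140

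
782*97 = 75854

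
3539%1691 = 157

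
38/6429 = 38/6429= 0.01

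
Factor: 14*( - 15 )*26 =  - 2^2*3^1*5^1*7^1*13^1 = - 5460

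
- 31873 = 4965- 36838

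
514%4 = 2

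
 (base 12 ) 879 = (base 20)325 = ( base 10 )1245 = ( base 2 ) 10011011101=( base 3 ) 1201010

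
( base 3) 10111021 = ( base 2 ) 100111110001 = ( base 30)2op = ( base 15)b4a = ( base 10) 2545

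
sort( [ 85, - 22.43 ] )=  [  -  22.43,85]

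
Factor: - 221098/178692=-2^( - 1)*3^(- 1)*227^1*487^1*14891^( - 1) =-110549/89346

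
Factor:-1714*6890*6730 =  - 2^3*5^2*13^1*53^1 * 673^1*857^1 = - 79477665800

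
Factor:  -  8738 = - 2^1*17^1 * 257^1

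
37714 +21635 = 59349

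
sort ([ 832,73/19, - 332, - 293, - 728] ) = [ - 728, - 332,  -  293,73/19,  832]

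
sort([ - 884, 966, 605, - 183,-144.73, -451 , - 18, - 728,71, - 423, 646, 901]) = [- 884, - 728, - 451,- 423,-183, -144.73,- 18,71,605,646,901, 966] 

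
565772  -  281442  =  284330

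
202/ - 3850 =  - 101/1925 = -  0.05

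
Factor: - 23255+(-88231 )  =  -2^1*3^1*17^1 * 1093^1 = - 111486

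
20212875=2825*7155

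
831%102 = 15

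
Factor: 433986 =2^1*3^1*7^1*10333^1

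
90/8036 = 45/4018 =0.01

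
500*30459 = 15229500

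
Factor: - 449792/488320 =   -  2^1 * 5^ ( - 1)*109^ ( - 1)*251^1= -  502/545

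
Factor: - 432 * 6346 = -2^5*3^3*19^1*167^1 = - 2741472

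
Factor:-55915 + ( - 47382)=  - 103297 = - 53^1*1949^1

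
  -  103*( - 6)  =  618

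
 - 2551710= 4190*(-609 ) 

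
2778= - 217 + 2995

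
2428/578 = 4+58/289 = 4.20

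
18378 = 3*6126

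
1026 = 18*57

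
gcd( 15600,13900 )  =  100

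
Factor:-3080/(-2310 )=2^2*3^ (- 1) = 4/3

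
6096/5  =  6096/5  =  1219.20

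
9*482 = 4338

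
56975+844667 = 901642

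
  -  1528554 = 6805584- 8334138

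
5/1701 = 5/1701 = 0.00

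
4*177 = 708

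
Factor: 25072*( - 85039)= -2^4*277^1*307^1*1567^1 =- 2132097808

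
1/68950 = 1/68950 = 0.00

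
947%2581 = 947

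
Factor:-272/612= - 2^2 *3^( - 2) = -  4/9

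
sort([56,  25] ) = [25,56 ] 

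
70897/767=92+333/767 = 92.43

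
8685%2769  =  378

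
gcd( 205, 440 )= 5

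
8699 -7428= 1271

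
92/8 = 11+1/2= 11.50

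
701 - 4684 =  - 3983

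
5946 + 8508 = 14454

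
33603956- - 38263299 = 71867255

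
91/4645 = 91/4645  =  0.02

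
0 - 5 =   -  5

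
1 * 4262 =4262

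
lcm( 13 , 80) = 1040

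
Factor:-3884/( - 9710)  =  2^1 *5^( - 1) =2/5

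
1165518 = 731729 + 433789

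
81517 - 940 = 80577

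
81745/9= 81745/9=9082.78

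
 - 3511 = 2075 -5586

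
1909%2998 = 1909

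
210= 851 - 641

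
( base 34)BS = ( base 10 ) 402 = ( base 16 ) 192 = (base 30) dc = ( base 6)1510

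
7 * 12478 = 87346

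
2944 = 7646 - 4702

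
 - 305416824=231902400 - 537319224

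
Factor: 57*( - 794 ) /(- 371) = 2^1*3^1 * 7^ ( - 1)*19^1*53^( - 1)*397^1 = 45258/371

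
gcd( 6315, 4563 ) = 3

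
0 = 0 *(-973 )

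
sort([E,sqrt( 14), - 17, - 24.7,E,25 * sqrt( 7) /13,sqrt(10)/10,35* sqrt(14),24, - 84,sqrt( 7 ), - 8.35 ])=[-84, - 24.7, - 17, - 8.35,sqrt(10 )/10,sqrt(7),E,E , sqrt(14 ),25*sqrt( 7) /13,24, 35 * sqrt ( 14)]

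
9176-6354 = 2822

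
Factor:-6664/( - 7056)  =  17/18 = 2^( - 1)*3^ ( - 2)*17^1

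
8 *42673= 341384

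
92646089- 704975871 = - 612329782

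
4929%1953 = 1023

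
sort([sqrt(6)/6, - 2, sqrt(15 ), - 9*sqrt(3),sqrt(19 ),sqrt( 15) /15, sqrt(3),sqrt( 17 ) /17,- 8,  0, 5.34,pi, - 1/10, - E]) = [ - 9 * sqrt(3 ), - 8, - E, - 2,  -  1/10,0  ,  sqrt(17 ) /17, sqrt(15 )/15, sqrt( 6) /6  ,  sqrt(3),pi,sqrt(15 ),sqrt( 19), 5.34]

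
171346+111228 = 282574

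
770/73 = 770/73 = 10.55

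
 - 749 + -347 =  - 1096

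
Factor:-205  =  -5^1*41^1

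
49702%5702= 4086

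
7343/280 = 26 + 9/40 = 26.23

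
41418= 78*531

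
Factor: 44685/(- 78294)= -2^( - 1 )*3^2*5^1*331^1*13049^( - 1)  =  - 14895/26098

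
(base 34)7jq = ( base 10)8764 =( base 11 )6648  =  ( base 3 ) 110000121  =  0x223c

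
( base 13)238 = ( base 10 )385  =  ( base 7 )1060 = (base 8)601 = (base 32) c1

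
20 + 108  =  128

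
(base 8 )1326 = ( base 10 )726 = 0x2D6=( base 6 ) 3210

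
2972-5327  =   - 2355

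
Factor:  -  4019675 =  - 5^2*11^1*47^1*311^1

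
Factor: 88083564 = 2^2*3^1*7340297^1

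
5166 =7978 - 2812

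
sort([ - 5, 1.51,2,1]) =[ - 5,1,1.51,2]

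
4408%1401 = 205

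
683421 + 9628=693049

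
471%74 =27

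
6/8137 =6/8137 = 0.00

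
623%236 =151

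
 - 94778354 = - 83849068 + -10929286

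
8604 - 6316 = 2288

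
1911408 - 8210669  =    -  6299261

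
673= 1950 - 1277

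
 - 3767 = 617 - 4384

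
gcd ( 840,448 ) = 56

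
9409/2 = 9409/2 = 4704.50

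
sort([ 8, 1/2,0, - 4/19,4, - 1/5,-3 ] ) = [ - 3,-4/19,-1/5 , 0,1/2,4,8]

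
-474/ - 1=474/1 = 474.00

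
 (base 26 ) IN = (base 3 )200012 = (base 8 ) 753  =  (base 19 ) 16g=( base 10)491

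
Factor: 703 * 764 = 537092 = 2^2*19^1*37^1 * 191^1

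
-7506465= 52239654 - 59746119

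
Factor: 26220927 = 3^1*43^1 * 181^1 * 1123^1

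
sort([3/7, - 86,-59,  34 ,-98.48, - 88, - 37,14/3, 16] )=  [  -  98.48, - 88, - 86,  -  59, - 37, 3/7 , 14/3, 16, 34]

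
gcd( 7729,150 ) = 1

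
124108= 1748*71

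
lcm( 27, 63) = 189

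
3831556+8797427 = 12628983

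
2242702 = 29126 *77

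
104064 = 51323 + 52741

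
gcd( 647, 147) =1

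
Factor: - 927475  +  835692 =  -  91783 = - 17^1*5399^1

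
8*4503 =36024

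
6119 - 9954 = - 3835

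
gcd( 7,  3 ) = 1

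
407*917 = 373219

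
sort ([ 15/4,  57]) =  [ 15/4 , 57] 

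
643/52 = 12 + 19/52 = 12.37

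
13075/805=16+ 39/161 = 16.24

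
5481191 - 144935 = 5336256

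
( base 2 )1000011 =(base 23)2l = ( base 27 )2d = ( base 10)67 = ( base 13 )52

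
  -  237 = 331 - 568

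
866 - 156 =710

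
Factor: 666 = 2^1*3^2*37^1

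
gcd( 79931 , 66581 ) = 1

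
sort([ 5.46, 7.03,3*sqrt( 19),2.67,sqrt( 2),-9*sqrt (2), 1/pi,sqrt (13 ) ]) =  [- 9*sqrt( 2 ),1/pi,sqrt( 2),2.67, sqrt(13),5.46,7.03, 3*sqrt (19) ]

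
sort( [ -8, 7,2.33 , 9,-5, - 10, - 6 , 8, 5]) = [-10, - 8, -6, - 5 , 2.33, 5, 7 , 8,  9]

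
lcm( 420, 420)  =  420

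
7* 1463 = 10241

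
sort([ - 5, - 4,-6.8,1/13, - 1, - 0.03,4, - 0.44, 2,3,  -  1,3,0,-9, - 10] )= [ - 10, - 9, - 6.8,- 5,-4,-1, - 1, - 0.44, - 0.03, 0,1/13, 2,3 , 3, 4] 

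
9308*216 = 2010528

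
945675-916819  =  28856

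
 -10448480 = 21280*(  -  491) 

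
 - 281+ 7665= 7384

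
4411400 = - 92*( - 47950)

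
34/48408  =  17/24204 = 0.00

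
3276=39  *84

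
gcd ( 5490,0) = 5490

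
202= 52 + 150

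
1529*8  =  12232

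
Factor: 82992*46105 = 2^4*3^1*5^1*7^1*  13^1  *19^1*9221^1 = 3826346160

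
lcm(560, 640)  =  4480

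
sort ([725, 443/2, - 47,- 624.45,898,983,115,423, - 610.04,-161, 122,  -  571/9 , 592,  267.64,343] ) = [-624.45, - 610.04, - 161,-571/9,-47,  115,  122 , 443/2,  267.64,343,423,592, 725,898, 983 ] 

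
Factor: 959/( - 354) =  - 2^( - 1)*3^( - 1) * 7^1 * 59^( - 1 ) * 137^1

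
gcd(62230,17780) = 8890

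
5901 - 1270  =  4631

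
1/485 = 1/485 = 0.00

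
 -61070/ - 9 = 6785 + 5/9 = 6785.56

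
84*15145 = 1272180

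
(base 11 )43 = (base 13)38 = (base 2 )101111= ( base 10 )47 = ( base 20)27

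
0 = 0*9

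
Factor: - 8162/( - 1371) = 2^1*3^(-1) * 7^1*11^1*53^1*457^(-1 ) 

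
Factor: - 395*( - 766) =2^1*5^1*79^1*383^1 = 302570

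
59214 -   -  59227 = 118441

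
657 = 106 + 551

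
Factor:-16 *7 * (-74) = 8288= 2^5*7^1*37^1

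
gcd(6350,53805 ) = 5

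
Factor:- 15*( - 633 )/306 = 2^ ( - 1 )*5^1*17^( - 1) * 211^1 = 1055/34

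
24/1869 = 8/623 = 0.01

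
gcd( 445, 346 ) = 1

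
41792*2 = 83584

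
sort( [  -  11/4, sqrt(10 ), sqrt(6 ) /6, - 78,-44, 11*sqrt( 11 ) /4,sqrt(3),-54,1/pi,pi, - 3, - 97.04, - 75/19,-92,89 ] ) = [ - 97.04, - 92, - 78,  -  54, - 44,-75/19,-3, - 11/4,1/pi,sqrt (6)/6,sqrt(3 ),pi, sqrt(10), 11 * sqrt( 11)/4,89 ]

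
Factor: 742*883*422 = 2^2*7^1*53^1 *211^1* 883^1=   276488492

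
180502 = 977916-797414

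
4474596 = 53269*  84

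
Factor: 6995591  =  19^1*368189^1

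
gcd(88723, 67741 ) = 1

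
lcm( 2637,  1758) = 5274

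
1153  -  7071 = -5918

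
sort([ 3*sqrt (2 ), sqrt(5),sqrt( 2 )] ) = [sqrt(2),sqrt( 5),3*sqrt( 2)]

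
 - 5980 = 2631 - 8611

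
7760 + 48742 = 56502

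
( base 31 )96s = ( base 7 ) 34561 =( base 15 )295d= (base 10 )8863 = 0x229f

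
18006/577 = 31+119/577= 31.21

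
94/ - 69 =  - 2+44/69 = - 1.36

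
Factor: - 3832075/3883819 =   -  5^2*13^2*73^( - 1 )*83^(-1)*641^( - 1)* 907^1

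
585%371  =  214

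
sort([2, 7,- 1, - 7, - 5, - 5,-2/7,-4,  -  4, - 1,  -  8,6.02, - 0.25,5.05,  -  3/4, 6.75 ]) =[- 8,- 7,- 5, - 5, - 4, - 4, - 1  , - 1,  -  3/4,- 2/7, - 0.25,2, 5.05,6.02,6.75, 7] 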